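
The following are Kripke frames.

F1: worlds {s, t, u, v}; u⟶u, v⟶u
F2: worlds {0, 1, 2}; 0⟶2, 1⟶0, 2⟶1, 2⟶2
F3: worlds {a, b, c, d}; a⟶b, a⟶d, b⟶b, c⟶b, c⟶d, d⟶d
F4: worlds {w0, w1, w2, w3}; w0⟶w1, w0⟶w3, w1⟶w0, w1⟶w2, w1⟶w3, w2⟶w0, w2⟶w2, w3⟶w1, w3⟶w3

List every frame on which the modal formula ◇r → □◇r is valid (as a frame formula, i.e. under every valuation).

The schema corresponds to the Euclidean property: ∀x ∀y ∀z (Rxy ∧ Rxz → Ryz).
F1: holds.
F2: fails — R10 and R10 but not R00.
F3: fails — Rab and Rad but not Rbd.
F4: fails — Rw0w1 and Rw0w1 but not Rw1w1.
Valid on: F1.

F1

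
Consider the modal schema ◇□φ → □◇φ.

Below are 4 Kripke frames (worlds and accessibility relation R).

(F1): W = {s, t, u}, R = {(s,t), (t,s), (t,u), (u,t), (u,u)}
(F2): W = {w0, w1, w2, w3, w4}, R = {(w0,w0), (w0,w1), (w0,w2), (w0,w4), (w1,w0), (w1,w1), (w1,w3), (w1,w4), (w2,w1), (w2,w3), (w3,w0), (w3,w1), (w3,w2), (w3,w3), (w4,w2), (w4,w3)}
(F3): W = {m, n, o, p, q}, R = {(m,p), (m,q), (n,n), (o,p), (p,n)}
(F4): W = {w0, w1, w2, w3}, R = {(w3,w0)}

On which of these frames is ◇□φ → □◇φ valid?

(F1), (F2)

The schema corresponds to convergence: ∀x ∀y ∀z (Rxy ∧ Rxz → ∃w (Ryw ∧ Rzw)).
(F1): ✓.
(F2): ✓.
(F3): fails — Rmq and Rmq but q and q have no common successor.
(F4): fails — Rw3w0 and Rw3w0 but w0 and w0 have no common successor.
Valid on: (F1), (F2).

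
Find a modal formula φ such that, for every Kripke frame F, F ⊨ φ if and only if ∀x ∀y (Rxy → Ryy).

A defining formula is □(□p → p) (the T□ axiom).
Suppose □(□p→p) is valid. Take Rxy and set V(p)={w : Ryw}. Then at y, □p holds; since □(□p→p) at x, □p→p at y, so p at y, i.e. Ryy.

□(□p → p)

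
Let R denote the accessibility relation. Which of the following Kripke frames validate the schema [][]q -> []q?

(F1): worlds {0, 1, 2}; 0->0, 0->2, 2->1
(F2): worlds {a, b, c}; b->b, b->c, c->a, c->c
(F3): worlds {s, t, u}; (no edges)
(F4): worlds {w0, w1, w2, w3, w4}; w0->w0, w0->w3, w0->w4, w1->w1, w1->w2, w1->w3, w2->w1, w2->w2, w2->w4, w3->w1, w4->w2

This is the axiom for density; its first-order frame correspondent is forall x forall y (Rxy -> exists z (Rxz & Rzy)).
(F1): fails — R21 but no z with R2z and Rz1.
(F2): satisfies the condition.
(F3): satisfies the condition.
(F4): satisfies the condition.
Valid on: (F2), (F3), (F4).

(F2), (F3), (F4)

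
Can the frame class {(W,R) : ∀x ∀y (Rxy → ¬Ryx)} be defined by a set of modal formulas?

Any modally definable frame class is closed under surjective bounded morphisms.
The 4-cycle (worlds a,b,c,d with a→b→c→d→a) is asymmetric. Mapping every world to a single reflexive point • is a surjective bounded morphism, and the reflexive point is not asymmetric (R•• but asymmetry requires ¬R••).
So no modal formula (or set of formulas) defines exactly the asymmetric frames.

Not definable by any modal formula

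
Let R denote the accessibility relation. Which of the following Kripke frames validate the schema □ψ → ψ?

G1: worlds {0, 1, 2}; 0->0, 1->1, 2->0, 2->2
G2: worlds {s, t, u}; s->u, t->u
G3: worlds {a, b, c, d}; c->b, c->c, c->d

Frame correspondent (Sahlqvist): ∀x Rxx — i.e. reflexivity.
G1: condition met.
G2: fails — world s does not see itself.
G3: fails — world a does not see itself.

G1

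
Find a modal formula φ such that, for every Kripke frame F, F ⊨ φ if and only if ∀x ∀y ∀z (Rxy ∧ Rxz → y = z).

◇ψ → □ψ

A defining formula is ◇ψ → □ψ (the CD axiom).
Suppose ◇ψ→□ψ is valid. Take Rxy, Rxz and set V(ψ)={y}. Then ◇ψ at x, so □ψ at x, so ψ at z, i.e. z=y.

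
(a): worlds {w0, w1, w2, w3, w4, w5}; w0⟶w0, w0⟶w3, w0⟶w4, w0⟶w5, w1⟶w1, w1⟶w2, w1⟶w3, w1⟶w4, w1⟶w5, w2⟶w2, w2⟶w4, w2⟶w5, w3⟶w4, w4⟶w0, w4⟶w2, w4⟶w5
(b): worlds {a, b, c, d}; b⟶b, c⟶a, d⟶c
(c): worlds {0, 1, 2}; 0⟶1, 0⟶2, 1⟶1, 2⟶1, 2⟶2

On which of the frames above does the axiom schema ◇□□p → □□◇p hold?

(c)

This is the axiom for a generalized confluence (Geach) condition; its first-order frame correspondent is ∀x ∀y ∀z ((xRy ∧ xR²z) → ∃w (yR²w ∧ zRw)).
(a): fails — w0Rw0, w0R²w5 but no w with w0R²w and w5Rw.
(b): fails — dRc, dR²a but no w with cR²w and aRw.
(c): satisfies the condition.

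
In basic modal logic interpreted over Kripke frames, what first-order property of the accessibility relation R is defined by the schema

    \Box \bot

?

This schema is the Ver axiom.
It corresponds to emptiness of R: \forall x \forall y \neg Rxy.

emptiness of R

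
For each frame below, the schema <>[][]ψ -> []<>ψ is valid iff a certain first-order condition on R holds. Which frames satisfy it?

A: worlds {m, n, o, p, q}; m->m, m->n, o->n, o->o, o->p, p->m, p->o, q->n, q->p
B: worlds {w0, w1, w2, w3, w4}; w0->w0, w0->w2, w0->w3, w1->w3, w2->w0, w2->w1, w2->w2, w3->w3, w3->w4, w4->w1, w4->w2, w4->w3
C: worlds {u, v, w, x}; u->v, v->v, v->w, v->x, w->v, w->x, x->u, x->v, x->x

C

The schema corresponds to a generalized confluence (Geach) condition: forall x forall y forall z ((xRy & xRz) -> exists w (y R^2 w & zRw)).
A: fails — mRm, mRn but no w with mR²w and nRw.
B: fails — w2Rw1, w2Rw2 but no w with w1R²w and w2Rw.
C: ✓.
Valid on: C.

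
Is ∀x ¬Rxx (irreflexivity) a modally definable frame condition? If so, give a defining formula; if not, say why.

Modal frame validity is preserved under surjective bounded morphisms.
The 4-cycle (worlds w0,w1,w2,w3 with w0→w1→w2→w3→w0) is irreflexive, and the map sending every world to a single reflexive point • is a surjective bounded morphism (forth: every edge maps to (•,•); back: every world has a successor). So any modal formula valid on the 4-cycle is also valid on the reflexive point, which is not irreflexive.
Hence irreflexivity is not modally definable.

Not definable by any modal formula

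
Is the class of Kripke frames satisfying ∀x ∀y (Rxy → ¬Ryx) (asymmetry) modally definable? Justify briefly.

Not definable by any modal formula

If a class were modally definable it would be closed under surjective bounded morphisms (Goldblatt–Thomason).
The 4-cycle (worlds w0,w1,w2,w3 with w0→w1→w2→w3→w0) is asymmetric. Mapping every world to a single reflexive point • is a surjective bounded morphism, and the reflexive point is not asymmetric (R•• but asymmetry requires ¬R••).
Hence asymmetry is not modally definable.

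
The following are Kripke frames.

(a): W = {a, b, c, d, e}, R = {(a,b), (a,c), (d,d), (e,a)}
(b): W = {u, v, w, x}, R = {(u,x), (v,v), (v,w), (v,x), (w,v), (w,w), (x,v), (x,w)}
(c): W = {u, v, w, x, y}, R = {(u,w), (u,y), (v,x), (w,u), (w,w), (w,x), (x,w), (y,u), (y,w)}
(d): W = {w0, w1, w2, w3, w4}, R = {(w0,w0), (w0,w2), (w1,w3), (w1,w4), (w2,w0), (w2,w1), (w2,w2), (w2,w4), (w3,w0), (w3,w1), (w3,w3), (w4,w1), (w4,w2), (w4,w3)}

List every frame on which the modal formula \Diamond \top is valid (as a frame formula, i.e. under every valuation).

The schema corresponds to seriality: \forall x \exists y Rxy.
(a): fails — world b has no successor.
(b): ✓.
(c): ✓.
(d): ✓.
Valid on: (b), (c), (d).

(b), (c), (d)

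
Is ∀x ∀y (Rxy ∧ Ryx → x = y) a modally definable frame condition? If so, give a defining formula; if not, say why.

If a class were modally definable it would be closed under surjective bounded morphisms (Goldblatt–Thomason).
The 8-cycle (worlds w0,w1,w2,w3,w4,w5,w6,w7 with w0→w1→w2→w3→w4→w5→w6→w7→w0) is antisymmetric. Sending even-indexed worlds to • and odd-indexed worlds to ∘ is a surjective bounded morphism onto the two-world frame with •↔∘, which is not antisymmetric.
Hence antisymmetry is not modally definable.

No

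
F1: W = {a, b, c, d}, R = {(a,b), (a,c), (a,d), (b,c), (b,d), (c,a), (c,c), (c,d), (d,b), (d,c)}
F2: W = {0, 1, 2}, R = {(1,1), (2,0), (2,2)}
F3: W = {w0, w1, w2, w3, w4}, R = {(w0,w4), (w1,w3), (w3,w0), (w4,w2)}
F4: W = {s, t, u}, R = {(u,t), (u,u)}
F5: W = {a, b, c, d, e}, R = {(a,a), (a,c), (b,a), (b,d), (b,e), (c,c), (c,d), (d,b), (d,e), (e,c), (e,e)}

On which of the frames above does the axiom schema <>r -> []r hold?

Frame correspondent (Sahlqvist): forall x forall y forall z (Rxy & Rxz -> y = z) — i.e. partial functionality.
F1: fails — a sees both b and c.
F2: fails — 2 sees both 0 and 2.
F3: holds.
F4: fails — u sees both t and u.
F5: fails — a sees both a and c.

F3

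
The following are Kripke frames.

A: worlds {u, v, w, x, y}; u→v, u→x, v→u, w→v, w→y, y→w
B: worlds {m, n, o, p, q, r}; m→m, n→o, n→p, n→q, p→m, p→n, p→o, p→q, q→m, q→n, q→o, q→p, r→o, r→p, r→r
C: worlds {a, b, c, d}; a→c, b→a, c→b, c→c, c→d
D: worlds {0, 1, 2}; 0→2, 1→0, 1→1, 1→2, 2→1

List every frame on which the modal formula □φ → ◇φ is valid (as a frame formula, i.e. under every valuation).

Frame correspondent (Sahlqvist): ∀x ∃y Rxy — i.e. seriality.
A: fails — world x has no successor.
B: fails — world o has no successor.
C: fails — world d has no successor.
D: satisfies the condition.

D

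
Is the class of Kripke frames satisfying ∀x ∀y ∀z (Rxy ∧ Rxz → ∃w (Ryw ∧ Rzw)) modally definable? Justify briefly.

Definable; ◇□r → □◇r defines it

Yes: it is convergence, defined by the .2 schema ◇□r → □◇r.
Suppose ◇□r→□◇r is valid. Take Rxy, Rxz and set V(r)={w : Ryw}. Then □r at y so ◇□r at x, so □◇r at x, so ◇r at z, giving w with Rzw and Ryw.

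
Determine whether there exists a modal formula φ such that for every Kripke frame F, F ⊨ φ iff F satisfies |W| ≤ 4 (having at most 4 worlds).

Any modally definable frame class is closed under disjoint unions.
Any modal formula valid on each of 5 disjoint one-world frames is valid on their disjoint union (validity is preserved under disjoint unions). Each one-world frame has |W|=1≤4, but the union has |W|=5.
So no modal formula (or set of formulas) defines exactly the |W|≤4 frames.

Not definable by any modal formula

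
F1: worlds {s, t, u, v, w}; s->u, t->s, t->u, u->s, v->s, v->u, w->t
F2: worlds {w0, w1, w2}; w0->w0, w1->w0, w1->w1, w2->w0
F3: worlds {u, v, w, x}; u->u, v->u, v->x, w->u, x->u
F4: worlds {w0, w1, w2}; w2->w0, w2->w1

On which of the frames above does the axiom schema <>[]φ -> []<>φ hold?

F2, F3

Frame correspondent (Sahlqvist): forall x forall y forall z (Rxy & Rxz -> exists w (Ryw & Rzw)) — i.e. convergence.
F1: fails — Rts and Rtu but s and u have no common successor.
F2: satisfies the condition.
F3: satisfies the condition.
F4: fails — Rw2w0 and Rw2w0 but w0 and w0 have no common successor.
Valid on: F2, F3.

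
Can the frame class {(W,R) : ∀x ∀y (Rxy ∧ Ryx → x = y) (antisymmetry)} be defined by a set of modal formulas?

Any modally definable frame class is closed under surjective bounded morphisms.
The 8-cycle (worlds w0,w1,w2,w3,w4,w5,w6,w7 with w0→w1→w2→w3→w4→w5→w6→w7→w0) is antisymmetric. Sending even-indexed worlds to a and odd-indexed worlds to b is a surjective bounded morphism onto the two-world frame with a↔b, which is not antisymmetric.
So the class is not modally definable.

Not definable by any modal formula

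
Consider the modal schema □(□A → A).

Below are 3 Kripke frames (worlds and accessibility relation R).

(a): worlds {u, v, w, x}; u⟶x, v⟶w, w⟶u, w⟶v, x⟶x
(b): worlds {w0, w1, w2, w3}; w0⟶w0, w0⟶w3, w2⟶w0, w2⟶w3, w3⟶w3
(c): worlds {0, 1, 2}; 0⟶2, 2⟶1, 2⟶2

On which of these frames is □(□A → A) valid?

(b)

This is the axiom for shift-reflexivity; its first-order frame correspondent is ∀x ∀y (Rxy → Ryy).
(a): fails — Rwu but not Ruu.
(b): holds.
(c): fails — R21 but not R11.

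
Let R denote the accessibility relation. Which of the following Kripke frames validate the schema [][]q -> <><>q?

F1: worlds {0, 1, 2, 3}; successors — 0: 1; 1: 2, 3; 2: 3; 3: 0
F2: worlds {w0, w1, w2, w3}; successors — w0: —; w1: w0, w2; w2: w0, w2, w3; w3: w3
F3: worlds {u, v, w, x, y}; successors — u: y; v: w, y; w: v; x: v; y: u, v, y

F1, F3

The schema corresponds to a generalized confluence (Geach) condition: forall x exists w (x R^2 w & x R^2 w).
F1: holds.
F2: fails — at w0 but no w with w0R²w and w0R²w.
F3: holds.
Valid on: F1, F3.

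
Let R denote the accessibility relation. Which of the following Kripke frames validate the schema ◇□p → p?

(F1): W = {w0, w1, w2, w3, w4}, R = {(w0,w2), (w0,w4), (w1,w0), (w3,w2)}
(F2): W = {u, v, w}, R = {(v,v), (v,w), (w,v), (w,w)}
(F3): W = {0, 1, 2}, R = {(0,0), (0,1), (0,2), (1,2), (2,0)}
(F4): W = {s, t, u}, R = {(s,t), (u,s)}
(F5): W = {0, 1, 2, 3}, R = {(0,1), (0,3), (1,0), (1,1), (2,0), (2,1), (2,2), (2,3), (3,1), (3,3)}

This is the axiom for symmetry; its first-order frame correspondent is ∀x ∀y (Rxy → Ryx).
(F1): fails — Rw0w2 but not Rw2w0.
(F2): holds.
(F3): fails — R12 but not R21.
(F4): fails — Rus but not Rsu.
(F5): fails — R31 but not R13.
Valid on: (F2).

(F2)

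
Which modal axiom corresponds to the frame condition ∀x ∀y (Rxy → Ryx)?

The condition is symmetry. The B schema q → □◇q defines it.
Suppose q→□◇q is valid. Take Rxy and set V(q)={x}. Then q at x, so □◇q at x, so ◇q at y, so some z with Ryz has q; z=x, i.e. Ryx.

q → □◇q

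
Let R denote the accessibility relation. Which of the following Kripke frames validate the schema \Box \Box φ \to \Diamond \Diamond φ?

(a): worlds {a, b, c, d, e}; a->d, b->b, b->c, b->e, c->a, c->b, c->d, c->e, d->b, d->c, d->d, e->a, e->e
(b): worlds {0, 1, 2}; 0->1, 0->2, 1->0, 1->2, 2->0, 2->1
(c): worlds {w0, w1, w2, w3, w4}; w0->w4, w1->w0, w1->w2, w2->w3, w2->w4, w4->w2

(a), (b)

The schema corresponds to a generalized confluence (Geach) condition: \forall x \exists w (x R^2 w \wedge x R^2 w).
(a): ✓.
(b): ✓.
(c): fails — at w3 but no w with w3R²w and w3R²w.
Valid on: (a), (b).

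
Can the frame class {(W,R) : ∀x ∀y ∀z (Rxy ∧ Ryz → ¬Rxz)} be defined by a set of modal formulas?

No — not modally definable

Modal frame validity is preserved under surjective bounded morphisms.
The 5-cycle (worlds a,b,c,d,e with a→b→c→d→e→a) is intransitive. Mapping every world to a single reflexive point • is a surjective bounded morphism; the reflexive point is not intransitive (R••∧R•• but R••).
So the class is not modally definable.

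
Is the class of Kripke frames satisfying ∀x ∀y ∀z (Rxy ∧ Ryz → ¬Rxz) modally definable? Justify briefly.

Not modally definable

Any modally definable frame class is closed under surjective bounded morphisms.
The 5-cycle (worlds w0,w1,w2,w3,w4 with w0→w1→w2→w3→w4→w0) is intransitive. Mapping every world to a single reflexive point • is a surjective bounded morphism; the reflexive point is not intransitive (R••∧R•• but R••).
So the class is not modally definable.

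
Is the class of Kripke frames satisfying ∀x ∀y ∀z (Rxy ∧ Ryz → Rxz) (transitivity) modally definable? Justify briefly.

Yes: it is transitivity, defined by the 4 schema □q → □□q.
Suppose □q→□□q is valid. Take Rxy, Ryz and set V(q)={w : Rxw}. Then □q at x, so □□q at x, so □q at y, so q at z, i.e. Rxz.

Definable; □q → □□q defines it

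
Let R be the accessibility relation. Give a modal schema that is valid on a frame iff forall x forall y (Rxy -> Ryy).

□(□p → p)

A defining formula is □(□p → p) (the T□ axiom).
Suppose □(□p→p) is valid. Take Rxy and set V(p)={w : Ryw}. Then at y, □p holds; since □(□p→p) at x, □p→p at y, so p at y, i.e. Ryy.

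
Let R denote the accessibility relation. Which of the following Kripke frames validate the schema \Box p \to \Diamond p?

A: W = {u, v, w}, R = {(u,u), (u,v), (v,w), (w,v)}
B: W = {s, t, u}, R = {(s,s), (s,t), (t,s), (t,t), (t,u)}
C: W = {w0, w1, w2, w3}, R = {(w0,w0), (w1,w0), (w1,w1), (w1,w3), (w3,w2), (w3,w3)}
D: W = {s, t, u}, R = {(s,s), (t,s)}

Frame correspondent (Sahlqvist): \forall x \exists y Rxy — i.e. seriality.
A: ✓.
B: fails — world u has no successor.
C: fails — world w2 has no successor.
D: fails — world u has no successor.
Valid on: A.

A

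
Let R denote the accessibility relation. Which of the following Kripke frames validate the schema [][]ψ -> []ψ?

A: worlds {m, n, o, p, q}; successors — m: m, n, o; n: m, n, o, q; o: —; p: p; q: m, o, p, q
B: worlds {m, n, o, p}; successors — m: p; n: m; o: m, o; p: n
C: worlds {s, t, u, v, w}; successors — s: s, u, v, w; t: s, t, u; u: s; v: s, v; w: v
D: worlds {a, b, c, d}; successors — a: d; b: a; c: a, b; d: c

A, C

Frame correspondent (Sahlqvist): forall x forall y (Rxy -> exists z (Rxz & Rzy)) — i.e. density.
A: condition met.
B: fails — Rpn but no z with Rpz and Rzn.
C: condition met.
D: fails — Rdc but no z with Rdz and Rzc.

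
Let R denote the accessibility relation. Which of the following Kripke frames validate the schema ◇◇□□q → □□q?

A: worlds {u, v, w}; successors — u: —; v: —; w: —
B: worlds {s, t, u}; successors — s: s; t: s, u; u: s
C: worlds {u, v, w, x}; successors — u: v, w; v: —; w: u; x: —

A, B

The schema corresponds to a generalized confluence (Geach) condition: ∀x ∀y ∀z ((xR²y ∧ xR²z) → ∃w (yR²w ∧ z = w)).
A: holds.
B: holds.
C: fails — wR²v, wR²v but no t with vR²t and v=t.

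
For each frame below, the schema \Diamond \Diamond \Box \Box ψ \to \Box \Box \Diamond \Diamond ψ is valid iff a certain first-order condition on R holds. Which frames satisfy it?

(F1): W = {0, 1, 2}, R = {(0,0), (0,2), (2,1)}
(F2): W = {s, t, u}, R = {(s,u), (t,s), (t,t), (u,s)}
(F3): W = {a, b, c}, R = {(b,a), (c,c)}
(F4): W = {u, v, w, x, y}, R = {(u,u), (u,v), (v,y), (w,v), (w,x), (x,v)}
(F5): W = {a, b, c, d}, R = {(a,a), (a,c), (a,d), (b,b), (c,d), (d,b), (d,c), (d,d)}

Frame correspondent (Sahlqvist): \forall x \forall y \forall z ((x R^2 y \wedge x R^2 z) \to \exists w (y R^2 w \wedge z R^2 w)) — i.e. a generalized confluence (Geach) condition.
(F1): fails — 0R²0, 0R²1 but no w with 0R²w and 1R²w.
(F2): fails — tR²s, tR²u but no w with sR²w and uR²w.
(F3): condition met.
(F4): fails — uR²u, uR²v but no t with uR²t and vR²t.
(F5): condition met.

(F3), (F5)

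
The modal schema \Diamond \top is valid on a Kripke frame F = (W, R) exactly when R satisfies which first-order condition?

Seriality

◇⊤ holds at w iff w has a successor, so frame-validity of ◇⊤ is exactly seriality. Equivalently via □q → ◇q:
Suppose □q→◇q is valid. At any x set V(q)=W. Then □q at x, so ◇q at x, so x has a successor.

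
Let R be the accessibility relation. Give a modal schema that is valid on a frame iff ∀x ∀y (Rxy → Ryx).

p → □◇p

This is symmetry; the standard corresponding axiom is B: p → □◇p.
Suppose p→□◇p is valid. Take Rxy and set V(p)={x}. Then p at x, so □◇p at x, so ◇p at y, so some z with Ryz has p; z=x, i.e. Ryx.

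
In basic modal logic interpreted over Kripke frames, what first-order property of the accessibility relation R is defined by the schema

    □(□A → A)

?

Suppose □(□A→A) is valid. Take Rxy and set V(A)={w : Ryw}. Then at y, □A holds; since □(□A→A) at x, □A→A at y, so A at y, i.e. Ryy.
The converse is a direct semantic check.
So the correspondent is shift-reflexivity.

Shift-reflexivity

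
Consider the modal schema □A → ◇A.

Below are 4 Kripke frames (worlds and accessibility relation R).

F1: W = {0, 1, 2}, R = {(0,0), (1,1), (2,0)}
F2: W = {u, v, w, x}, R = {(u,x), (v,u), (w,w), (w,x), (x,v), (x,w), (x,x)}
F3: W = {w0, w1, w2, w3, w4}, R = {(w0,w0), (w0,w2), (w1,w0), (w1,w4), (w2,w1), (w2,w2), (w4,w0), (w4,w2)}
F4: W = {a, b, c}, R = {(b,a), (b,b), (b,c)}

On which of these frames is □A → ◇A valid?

F1, F2

Frame correspondent (Sahlqvist): ∀x ∃y Rxy — i.e. seriality.
F1: ✓.
F2: ✓.
F3: fails — world w3 has no successor.
F4: fails — world a has no successor.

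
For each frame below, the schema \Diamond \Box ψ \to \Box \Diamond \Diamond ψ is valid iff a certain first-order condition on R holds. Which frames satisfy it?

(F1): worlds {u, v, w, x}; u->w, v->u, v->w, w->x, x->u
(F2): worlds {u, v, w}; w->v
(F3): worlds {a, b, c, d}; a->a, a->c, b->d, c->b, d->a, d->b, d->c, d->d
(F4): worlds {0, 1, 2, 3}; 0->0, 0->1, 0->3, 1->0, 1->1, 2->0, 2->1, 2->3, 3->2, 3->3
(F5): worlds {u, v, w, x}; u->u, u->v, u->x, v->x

(F4)

The schema corresponds to a generalized confluence (Geach) condition: \forall x \forall y \forall z ((xRy \wedge xRz) \to \exists w (yRw \wedge z R^2 w)).
(F1): fails — uRw, uRw but no t with wRt and wR²t.
(F2): fails — wRv, wRv but no t with vRt and vR²t.
(F3): fails — aRa, aRc but no w with aRw and cR²w.
(F4): holds.
(F5): fails — uRu, uRv but no t with uRt and vR²t.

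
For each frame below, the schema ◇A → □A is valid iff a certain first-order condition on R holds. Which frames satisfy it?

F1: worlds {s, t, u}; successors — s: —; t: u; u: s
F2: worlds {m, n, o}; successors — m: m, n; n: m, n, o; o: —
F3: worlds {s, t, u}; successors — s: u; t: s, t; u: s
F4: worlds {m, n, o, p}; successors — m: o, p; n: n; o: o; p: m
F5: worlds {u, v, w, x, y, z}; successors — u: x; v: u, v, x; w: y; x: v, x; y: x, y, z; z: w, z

Frame correspondent (Sahlqvist): ∀x ∀y ∀z (Rxy ∧ Rxz → y = z) — i.e. partial functionality.
F1: ✓.
F2: fails — m sees both m and n.
F3: fails — t sees both s and t.
F4: fails — m sees both o and p.
F5: fails — v sees both u and v.

F1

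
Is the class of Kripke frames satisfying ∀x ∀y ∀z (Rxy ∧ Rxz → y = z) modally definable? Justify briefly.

This is a Sahlqvist condition; the CD axiom ◇p → □p defines it.
Suppose ◇p→□p is valid. Take Rxy, Rxz and set V(p)={y}. Then ◇p at x, so □p at x, so p at z, i.e. z=y.

Yes — defined by ◇p → □p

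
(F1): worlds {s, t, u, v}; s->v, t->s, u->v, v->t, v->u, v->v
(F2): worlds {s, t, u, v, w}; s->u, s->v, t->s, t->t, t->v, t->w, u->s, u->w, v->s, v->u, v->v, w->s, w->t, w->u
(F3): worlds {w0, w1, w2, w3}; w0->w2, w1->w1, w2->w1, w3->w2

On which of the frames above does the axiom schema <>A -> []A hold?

Frame correspondent (Sahlqvist): forall x forall y forall z (Rxy & Rxz -> y = z) — i.e. partial functionality.
(F1): fails — v sees both t and u.
(F2): fails — s sees both u and v.
(F3): holds.

(F3)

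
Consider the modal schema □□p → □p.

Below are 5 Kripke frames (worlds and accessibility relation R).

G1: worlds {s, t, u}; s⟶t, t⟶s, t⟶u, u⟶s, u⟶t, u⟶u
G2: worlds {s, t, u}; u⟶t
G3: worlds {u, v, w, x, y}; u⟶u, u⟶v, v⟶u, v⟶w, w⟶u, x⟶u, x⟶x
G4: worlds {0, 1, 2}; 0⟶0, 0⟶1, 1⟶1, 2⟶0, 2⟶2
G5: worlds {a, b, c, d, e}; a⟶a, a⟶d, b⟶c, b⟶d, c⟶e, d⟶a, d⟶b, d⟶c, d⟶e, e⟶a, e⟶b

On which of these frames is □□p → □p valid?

G4

Frame correspondent (Sahlqvist): ∀x ∀y (Rxy → ∃z (Rxz ∧ Rzy)) — i.e. density.
G1: fails — Rst but no z with Rsz and Rzt.
G2: fails — Rut but no z with Ruz and Rzt.
G3: fails — Rvw but no z with Rvz and Rzw.
G4: satisfies the condition.
G5: fails — Reb but no z with Rez and Rzb.
Valid on: G4.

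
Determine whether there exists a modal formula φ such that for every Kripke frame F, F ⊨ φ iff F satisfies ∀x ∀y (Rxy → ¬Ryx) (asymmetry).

Modal frame validity is preserved under surjective bounded morphisms.
The 3-cycle (worlds s,t,u with s→t→u→s) is asymmetric. Mapping every world to a single reflexive point • is a surjective bounded morphism, and the reflexive point is not asymmetric (R•• but asymmetry requires ¬R••).
So the class is not modally definable.

Not definable by any modal formula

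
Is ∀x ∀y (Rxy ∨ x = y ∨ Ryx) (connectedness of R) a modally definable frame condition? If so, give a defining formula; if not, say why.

Any modally definable frame class is closed under disjoint unions.
Take 3 disjoint single-world reflexive frames: each is trivially connected, but their disjoint union has 3 worlds with no edge between distinct components, so it is not connected.
So the class is not modally definable.

No — not modally definable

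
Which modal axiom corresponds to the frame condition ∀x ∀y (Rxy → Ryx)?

ψ → □◇ψ

The condition is symmetry. The B schema ψ → □◇ψ defines it.
Suppose ψ→□◇ψ is valid. Take Rxy and set V(ψ)={x}. Then ψ at x, so □◇ψ at x, so ◇ψ at y, so some z with Ryz has ψ; z=x, i.e. Ryx.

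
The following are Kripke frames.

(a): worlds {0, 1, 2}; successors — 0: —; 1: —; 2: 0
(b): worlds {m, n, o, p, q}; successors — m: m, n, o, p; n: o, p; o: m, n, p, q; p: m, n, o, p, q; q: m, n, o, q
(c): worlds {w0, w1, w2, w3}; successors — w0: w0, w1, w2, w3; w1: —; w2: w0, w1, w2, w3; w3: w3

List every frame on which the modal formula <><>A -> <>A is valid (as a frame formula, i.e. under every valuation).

(a), (c)

The schema corresponds to transitivity: forall x forall y forall z (Rxy & Ryz -> Rxz).
(a): ✓.
(b): fails — Rom and Rmo but not Roo.
(c): ✓.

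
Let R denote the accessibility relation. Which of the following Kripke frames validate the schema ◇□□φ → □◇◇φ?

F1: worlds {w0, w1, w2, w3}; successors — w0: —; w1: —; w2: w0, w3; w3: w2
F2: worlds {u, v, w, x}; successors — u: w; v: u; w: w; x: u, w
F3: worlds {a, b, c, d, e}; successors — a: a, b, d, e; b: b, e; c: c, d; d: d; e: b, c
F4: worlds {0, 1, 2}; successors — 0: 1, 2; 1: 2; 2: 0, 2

The schema corresponds to a generalized confluence (Geach) condition: ∀x ∀y ∀z ((xRy ∧ xRz) → ∃w (yR²w ∧ zR²w)).
F1: fails — w2Rw0, w2Rw0 but no w with w0R²w and w0R²w.
F2: satisfies the condition.
F3: fails — aRb, aRd but no w with bR²w and dR²w.
F4: satisfies the condition.

F2, F4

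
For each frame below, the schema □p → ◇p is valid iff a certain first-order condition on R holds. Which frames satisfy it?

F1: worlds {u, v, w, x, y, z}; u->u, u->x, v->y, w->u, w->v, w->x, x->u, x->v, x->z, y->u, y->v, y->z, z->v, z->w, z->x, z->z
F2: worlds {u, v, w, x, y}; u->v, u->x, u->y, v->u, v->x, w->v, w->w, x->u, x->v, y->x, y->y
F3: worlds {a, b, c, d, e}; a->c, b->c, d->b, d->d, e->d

This is the axiom for seriality; its first-order frame correspondent is ∀x ∃y Rxy.
F1: satisfies the condition.
F2: satisfies the condition.
F3: fails — world c has no successor.

F1, F2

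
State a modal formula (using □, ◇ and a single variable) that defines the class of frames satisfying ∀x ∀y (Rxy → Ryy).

This is shift-reflexivity; the standard corresponding axiom is T□: □(□p → p).

□(□p → p)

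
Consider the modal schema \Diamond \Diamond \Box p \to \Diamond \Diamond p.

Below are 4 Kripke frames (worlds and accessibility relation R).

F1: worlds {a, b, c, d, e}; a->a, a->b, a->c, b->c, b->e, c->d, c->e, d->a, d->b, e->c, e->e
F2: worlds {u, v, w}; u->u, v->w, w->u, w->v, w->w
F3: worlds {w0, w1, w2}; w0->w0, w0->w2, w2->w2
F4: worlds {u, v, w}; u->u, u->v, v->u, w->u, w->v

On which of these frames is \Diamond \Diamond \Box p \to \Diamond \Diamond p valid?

The schema corresponds to a generalized confluence (Geach) condition: \forall x \forall y (x R^2 y \to \exists w (yRw \wedge x R^2 w)).
F1: fails — bR²d but no w with dRw and bR²w.
F2: holds.
F3: holds.
F4: holds.
Valid on: F2, F3, F4.

F2, F3, F4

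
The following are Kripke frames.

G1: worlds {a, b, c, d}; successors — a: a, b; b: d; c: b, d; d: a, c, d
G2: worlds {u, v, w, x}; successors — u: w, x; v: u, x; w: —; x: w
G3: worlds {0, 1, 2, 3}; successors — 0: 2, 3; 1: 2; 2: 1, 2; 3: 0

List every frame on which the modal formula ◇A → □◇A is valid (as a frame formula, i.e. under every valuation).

Frame correspondent (Sahlqvist): ∀x ∀y ∀z (Rxy ∧ Rxz → Ryz) — i.e. the Euclidean property.
G1: fails — Rab and Rab but not Rbb.
G2: fails — Ruw and Ruw but not Rww.
G3: fails — R02 and R03 but not R23.
Valid on no frame.

none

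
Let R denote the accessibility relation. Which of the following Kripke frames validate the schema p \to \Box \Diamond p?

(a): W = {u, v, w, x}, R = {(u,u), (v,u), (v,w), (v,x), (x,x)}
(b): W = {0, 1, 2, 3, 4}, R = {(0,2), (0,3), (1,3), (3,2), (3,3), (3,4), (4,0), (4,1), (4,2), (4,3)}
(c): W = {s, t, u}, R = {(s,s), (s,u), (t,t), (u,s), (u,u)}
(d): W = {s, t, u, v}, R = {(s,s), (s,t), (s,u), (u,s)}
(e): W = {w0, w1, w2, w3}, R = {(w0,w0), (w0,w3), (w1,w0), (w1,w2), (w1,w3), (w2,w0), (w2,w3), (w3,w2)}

(c)

Frame correspondent (Sahlqvist): \forall x \forall y (Rxy \to Ryx) — i.e. symmetry.
(a): fails — Rvw but not Rwv.
(b): fails — R32 but not R23.
(c): holds.
(d): fails — Rst but not Rts.
(e): fails — Rw1w2 but not Rw2w1.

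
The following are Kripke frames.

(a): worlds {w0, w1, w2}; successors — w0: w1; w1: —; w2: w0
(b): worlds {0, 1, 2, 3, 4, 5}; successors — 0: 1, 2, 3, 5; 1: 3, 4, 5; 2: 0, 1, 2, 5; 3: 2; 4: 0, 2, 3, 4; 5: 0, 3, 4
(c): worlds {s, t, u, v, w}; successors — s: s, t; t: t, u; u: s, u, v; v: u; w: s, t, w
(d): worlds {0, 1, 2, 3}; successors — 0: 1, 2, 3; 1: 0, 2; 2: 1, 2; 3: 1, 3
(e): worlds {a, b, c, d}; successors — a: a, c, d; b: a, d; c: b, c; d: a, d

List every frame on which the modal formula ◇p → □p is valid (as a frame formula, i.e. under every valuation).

The schema corresponds to partial functionality: ∀x ∀y ∀z (Rxy ∧ Rxz → y = z).
(a): condition met.
(b): fails — 0 sees both 1 and 2.
(c): fails — s sees both s and t.
(d): fails — 0 sees both 1 and 2.
(e): fails — a sees both a and c.

(a)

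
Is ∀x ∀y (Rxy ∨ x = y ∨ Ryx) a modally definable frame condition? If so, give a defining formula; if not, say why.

No

If a class were modally definable it would be closed under disjoint unions (Goldblatt–Thomason).
Take 3 disjoint single-world reflexive frames: each is trivially connected, but their disjoint union has 3 worlds with no edge between distinct components, so it is not connected.
Hence connectedness of R is not modally definable.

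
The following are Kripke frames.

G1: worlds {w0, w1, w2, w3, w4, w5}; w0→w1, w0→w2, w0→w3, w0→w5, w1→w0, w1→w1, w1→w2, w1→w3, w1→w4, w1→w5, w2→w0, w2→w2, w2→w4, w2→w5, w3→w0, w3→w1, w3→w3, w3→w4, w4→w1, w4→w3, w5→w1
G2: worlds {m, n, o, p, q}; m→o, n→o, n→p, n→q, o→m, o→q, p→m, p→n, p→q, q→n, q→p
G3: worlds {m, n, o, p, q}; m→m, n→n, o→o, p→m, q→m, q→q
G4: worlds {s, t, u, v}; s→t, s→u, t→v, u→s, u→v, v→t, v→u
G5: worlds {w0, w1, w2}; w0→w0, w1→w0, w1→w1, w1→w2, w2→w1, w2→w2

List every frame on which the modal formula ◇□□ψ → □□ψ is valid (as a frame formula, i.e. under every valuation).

This is the axiom for a generalized confluence (Geach) condition; its first-order frame correspondent is ∀x ∀y ∀z ((xRy ∧ xR²z) → ∃w (yR²w ∧ z = w)).
G1: ✓.
G2: fails — mRo, mR²m but no w with oR²w and m=w.
G3: fails — qRm, qR²q but no w with mR²w and q=w.
G4: fails — sRt, sR²s but no w with tR²w and s=w.
G5: fails — w1Rw0, w1R²w1 but no w with w0R²w and w1=w.
Valid on: G1.

G1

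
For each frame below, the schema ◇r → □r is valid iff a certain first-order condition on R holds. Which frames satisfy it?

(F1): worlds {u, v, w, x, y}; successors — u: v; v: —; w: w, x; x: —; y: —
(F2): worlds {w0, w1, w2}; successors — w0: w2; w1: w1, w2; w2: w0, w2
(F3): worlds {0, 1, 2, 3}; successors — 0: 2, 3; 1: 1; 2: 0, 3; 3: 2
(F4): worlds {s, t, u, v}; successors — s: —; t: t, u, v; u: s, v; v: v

This is the axiom for partial functionality; its first-order frame correspondent is ∀x ∀y ∀z (Rxy ∧ Rxz → y = z).
(F1): fails — w sees both w and x.
(F2): fails — w1 sees both w1 and w2.
(F3): fails — 0 sees both 2 and 3.
(F4): fails — t sees both t and u.
Valid on no frame.

none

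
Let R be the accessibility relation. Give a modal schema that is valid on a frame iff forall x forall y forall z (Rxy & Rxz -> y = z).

◇s → □s

A defining formula is ◇s → □s (the CD axiom).
Suppose ◇s→□s is valid. Take Rxy, Rxz and set V(s)={y}. Then ◇s at x, so □s at x, so s at z, i.e. z=y.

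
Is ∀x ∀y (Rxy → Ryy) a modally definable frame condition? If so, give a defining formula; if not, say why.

Definable; □(□r → r) defines it

This is a Sahlqvist condition; the T□ axiom □(□r → r) defines it.
Suppose □(□r→r) is valid. Take Rxy and set V(r)={w : Ryw}. Then at y, □r holds; since □(□r→r) at x, □r→r at y, so r at y, i.e. Ryy.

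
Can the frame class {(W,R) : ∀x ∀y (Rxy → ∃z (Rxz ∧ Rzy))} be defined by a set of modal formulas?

Yes: it is density, defined by the C4 schema □□q → □q.

Definable; □□q → □q defines it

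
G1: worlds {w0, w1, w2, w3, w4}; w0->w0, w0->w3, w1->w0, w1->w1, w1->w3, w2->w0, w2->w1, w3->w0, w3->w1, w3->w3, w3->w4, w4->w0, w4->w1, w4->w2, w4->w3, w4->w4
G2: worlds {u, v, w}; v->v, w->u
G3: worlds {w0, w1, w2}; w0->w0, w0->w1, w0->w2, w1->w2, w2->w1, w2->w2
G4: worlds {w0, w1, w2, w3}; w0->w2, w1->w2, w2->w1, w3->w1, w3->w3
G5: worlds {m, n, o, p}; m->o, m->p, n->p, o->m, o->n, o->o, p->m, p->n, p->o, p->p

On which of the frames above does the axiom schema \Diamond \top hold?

Frame correspondent (Sahlqvist): \forall x \exists y Rxy — i.e. seriality.
G1: condition met.
G2: fails — world u has no successor.
G3: condition met.
G4: condition met.
G5: condition met.
Valid on: G1, G3, G4, G5.

G1, G3, G4, G5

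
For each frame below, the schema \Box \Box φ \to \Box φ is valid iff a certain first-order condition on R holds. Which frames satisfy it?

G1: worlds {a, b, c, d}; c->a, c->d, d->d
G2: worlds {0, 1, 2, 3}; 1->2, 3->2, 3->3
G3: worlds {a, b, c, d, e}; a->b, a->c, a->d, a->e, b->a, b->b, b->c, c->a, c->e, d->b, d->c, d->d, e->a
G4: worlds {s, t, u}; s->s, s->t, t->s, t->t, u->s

The schema corresponds to density: \forall x \forall y (Rxy \to \exists z (Rxz \wedge Rzy)).
G1: fails — Rca but no z with Rcz and Rza.
G2: fails — R12 but no z with R1z and Rz2.
G3: fails — Rea but no z with Rez and Rza.
G4: ✓.

G4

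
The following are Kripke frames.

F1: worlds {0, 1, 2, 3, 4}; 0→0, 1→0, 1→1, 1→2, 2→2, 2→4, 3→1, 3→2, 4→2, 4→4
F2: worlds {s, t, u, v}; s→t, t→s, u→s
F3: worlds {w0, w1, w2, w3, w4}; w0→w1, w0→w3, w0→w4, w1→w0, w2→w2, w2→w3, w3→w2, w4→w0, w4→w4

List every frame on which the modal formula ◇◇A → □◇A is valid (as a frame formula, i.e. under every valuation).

The schema corresponds to a generalized confluence (Geach) condition: ∀x ∀y ∀z ((xR²y ∧ xRz) → ∃w (y = w ∧ zRw)).
F1: fails — 1R²0, 1R2 but no w with 0=w and 2Rw.
F2: holds.
F3: fails — w0R²w0, w0Rw3 but no w with w0=w and w3Rw.
Valid on: F2.

F2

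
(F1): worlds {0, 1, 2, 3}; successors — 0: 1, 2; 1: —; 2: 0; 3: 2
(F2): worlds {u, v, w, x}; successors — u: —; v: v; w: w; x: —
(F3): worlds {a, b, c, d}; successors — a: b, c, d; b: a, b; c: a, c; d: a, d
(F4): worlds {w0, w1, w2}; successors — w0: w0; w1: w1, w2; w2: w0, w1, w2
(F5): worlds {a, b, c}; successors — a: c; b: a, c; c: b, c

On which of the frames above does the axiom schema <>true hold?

Frame correspondent (Sahlqvist): forall x exists y Rxy — i.e. seriality.
(F1): fails — world 1 has no successor.
(F2): fails — world u has no successor.
(F3): ✓.
(F4): ✓.
(F5): ✓.
Valid on: (F3), (F4), (F5).

(F3), (F4), (F5)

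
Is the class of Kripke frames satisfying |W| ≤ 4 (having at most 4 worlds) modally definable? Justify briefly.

Modal frame validity is preserved under disjoint unions.
Any modal formula valid on each of 5 disjoint one-world frames is valid on their disjoint union (validity is preserved under disjoint unions). Each one-world frame has |W|=1≤4, but the union has |W|=5.
So no modal formula (or set of formulas) defines exactly the |W|≤4 frames.

No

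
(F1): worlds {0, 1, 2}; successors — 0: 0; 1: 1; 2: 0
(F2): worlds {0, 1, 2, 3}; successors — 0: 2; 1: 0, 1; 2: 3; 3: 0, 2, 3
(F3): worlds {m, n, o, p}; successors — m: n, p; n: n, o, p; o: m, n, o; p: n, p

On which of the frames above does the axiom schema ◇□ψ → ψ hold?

none

The schema corresponds to symmetry: ∀x ∀y (Rxy → Ryx).
(F1): fails — R20 but not R02.
(F2): fails — R10 but not R01.
(F3): fails — Rom but not Rmo.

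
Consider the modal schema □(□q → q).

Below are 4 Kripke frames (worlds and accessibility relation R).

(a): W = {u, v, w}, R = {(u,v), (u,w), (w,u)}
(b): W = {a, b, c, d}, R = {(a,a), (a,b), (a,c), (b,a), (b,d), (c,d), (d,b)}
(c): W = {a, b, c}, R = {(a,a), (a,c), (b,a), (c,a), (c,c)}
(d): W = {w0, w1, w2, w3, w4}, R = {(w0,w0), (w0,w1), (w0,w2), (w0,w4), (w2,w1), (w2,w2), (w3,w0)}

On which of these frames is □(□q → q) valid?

This is the axiom for shift-reflexivity; its first-order frame correspondent is ∀x ∀y (Rxy → Ryy).
(a): fails — Ruv but not Rvv.
(b): fails — Rcd but not Rdd.
(c): condition met.
(d): fails — Rw0w4 but not Rw4w4.
Valid on: (c).

(c)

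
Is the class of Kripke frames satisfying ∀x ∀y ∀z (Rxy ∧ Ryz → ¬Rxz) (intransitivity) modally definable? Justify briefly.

No — not modally definable

If a class were modally definable it would be closed under surjective bounded morphisms (Goldblatt–Thomason).
The 3-cycle (worlds w0,w1,w2 with w0→w1→w2→w0) is intransitive. Mapping every world to a single reflexive point • is a surjective bounded morphism; the reflexive point is not intransitive (R••∧R•• but R••).
So no modal formula (or set of formulas) defines exactly the intransitive frames.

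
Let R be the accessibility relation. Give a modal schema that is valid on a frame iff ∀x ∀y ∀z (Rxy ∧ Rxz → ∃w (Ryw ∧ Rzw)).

◇□ψ → □◇ψ

The condition is convergence. The .2 schema ◇□ψ → □◇ψ defines it.
Suppose ◇□ψ→□◇ψ is valid. Take Rxy, Rxz and set V(ψ)={w : Ryw}. Then □ψ at y so ◇□ψ at x, so □◇ψ at x, so ◇ψ at z, giving w with Rzw and Ryw.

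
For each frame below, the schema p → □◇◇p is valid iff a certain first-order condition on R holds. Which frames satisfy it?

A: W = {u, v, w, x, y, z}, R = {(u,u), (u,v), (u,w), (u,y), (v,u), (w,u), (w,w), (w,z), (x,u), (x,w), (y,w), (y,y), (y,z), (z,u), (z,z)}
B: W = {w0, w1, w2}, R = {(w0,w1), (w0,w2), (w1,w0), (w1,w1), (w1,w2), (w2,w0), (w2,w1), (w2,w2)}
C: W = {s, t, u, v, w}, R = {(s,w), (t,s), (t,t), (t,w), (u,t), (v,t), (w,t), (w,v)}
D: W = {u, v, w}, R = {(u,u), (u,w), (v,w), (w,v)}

B

The schema corresponds to a generalized confluence (Geach) condition: ∀x ∀z (xRz → ∃w (x = w ∧ zR²w)).
A: fails — xRu but no t with x=t and uR²t.
B: satisfies the condition.
C: fails — uRt but no w* with u=w* and tR²w*.
D: fails — uRw but no t with u=t and wR²t.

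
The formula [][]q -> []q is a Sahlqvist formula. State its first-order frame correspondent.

density: forall x forall y (Rxy -> exists z (Rxz & Rzy))

Suppose □□q→□q is valid. Take Rxy and set V(q)={w : xR²w}. Then □□q at x, so □q at x, so q at y, i.e. ∃z(Rxz∧Rzy).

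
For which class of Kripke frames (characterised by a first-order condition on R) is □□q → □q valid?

Suppose □□q→□q is valid. Take Rxy and set V(q)={w : xR²w}. Then □□q at x, so □q at x, so q at y, i.e. ∃z(Rxz∧Rzy).

Density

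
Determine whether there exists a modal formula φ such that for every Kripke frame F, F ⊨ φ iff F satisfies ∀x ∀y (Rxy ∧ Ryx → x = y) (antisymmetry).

Not modally definable

If a class were modally definable it would be closed under surjective bounded morphisms (Goldblatt–Thomason).
The 8-cycle (worlds w0,w1,w2,w3,w4,w5,w6,w7 with w0→w1→w2→w3→w4→w5→w6→w7→w0) is antisymmetric. Sending even-indexed worlds to • and odd-indexed worlds to ∘ is a surjective bounded morphism onto the two-world frame with •↔∘, which is not antisymmetric.
So the class is not modally definable.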